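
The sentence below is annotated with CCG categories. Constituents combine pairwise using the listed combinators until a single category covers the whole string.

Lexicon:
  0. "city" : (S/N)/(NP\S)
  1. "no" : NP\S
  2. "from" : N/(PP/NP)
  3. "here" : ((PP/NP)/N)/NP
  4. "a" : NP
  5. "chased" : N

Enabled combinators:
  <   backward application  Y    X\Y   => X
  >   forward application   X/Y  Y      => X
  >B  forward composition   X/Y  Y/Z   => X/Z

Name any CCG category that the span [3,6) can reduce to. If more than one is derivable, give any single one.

PP/NP

[0,6] S   >
  [0,2] S/N   >
    [0,1] "city" : (S/N)/(NP\S)
    [1,2] "no" : NP\S
  [2,6] N   >
    [2,3] "from" : N/(PP/NP)
    [3,6] PP/NP   >
      [3,5] (PP/NP)/N   >
        [3,4] "here" : ((PP/NP)/N)/NP
        [4,5] "a" : NP
      [5,6] "chased" : N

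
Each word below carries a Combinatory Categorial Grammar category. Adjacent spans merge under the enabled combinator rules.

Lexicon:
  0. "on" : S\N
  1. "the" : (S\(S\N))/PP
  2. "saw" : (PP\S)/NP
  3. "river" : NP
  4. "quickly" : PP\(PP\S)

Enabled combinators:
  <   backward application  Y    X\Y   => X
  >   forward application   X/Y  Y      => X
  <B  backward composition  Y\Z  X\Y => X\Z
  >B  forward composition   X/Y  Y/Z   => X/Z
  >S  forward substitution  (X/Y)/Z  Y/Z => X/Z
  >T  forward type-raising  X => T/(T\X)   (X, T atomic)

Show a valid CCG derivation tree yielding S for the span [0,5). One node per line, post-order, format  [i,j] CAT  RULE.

[0,5] S   <
  [0,1] "on" : S\N
  [1,5] S\(S\N)   >
    [1,2] "the" : (S\(S\N))/PP
    [2,5] PP   <
      [2,4] PP\S   >
        [2,3] "saw" : (PP\S)/NP
        [3,4] "river" : NP
      [4,5] "quickly" : PP\(PP\S)

[0,1] S\N  lex  "on"
[1,2] (S\(S\N))/PP  lex  "the"
[2,3] (PP\S)/NP  lex  "saw"
[3,4] NP  lex  "river"
[2,4] PP\S  >  k=3
[4,5] PP\(PP\S)  lex  "quickly"
[2,5] PP  <  k=4
[1,5] S\(S\N)  >  k=2
[0,5] S  <  k=1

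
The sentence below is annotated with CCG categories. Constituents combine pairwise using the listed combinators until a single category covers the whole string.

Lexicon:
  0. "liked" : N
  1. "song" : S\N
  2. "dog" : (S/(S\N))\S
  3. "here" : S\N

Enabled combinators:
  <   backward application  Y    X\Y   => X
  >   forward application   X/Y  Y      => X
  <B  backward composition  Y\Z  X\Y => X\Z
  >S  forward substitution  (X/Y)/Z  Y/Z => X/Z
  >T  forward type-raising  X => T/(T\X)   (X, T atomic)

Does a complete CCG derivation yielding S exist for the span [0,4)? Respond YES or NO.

YES

[0,4] S   >
  [0,3] S/(S\N)   <
    [0,2] S   <
      [0,1] "liked" : N
      [1,2] "song" : S\N
    [2,3] "dog" : (S/(S\N))\S
  [3,4] "here" : S\N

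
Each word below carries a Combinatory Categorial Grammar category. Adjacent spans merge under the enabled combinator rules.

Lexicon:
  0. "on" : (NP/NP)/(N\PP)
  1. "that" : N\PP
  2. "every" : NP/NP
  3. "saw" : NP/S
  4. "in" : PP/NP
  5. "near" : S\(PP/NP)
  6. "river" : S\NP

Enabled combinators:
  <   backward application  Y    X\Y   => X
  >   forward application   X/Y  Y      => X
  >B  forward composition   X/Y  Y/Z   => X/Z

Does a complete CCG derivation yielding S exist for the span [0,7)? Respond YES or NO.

YES

[0,7] S   <
  [0,6] NP   >
    [0,4] NP/S   >B
      [0,2] NP/NP   >
        [0,1] "on" : (NP/NP)/(N\PP)
        [1,2] "that" : N\PP
      [2,4] NP/S   >B
        [2,3] "every" : NP/NP
        [3,4] "saw" : NP/S
    [4,6] S   <
      [4,5] "in" : PP/NP
      [5,6] "near" : S\(PP/NP)
  [6,7] "river" : S\NP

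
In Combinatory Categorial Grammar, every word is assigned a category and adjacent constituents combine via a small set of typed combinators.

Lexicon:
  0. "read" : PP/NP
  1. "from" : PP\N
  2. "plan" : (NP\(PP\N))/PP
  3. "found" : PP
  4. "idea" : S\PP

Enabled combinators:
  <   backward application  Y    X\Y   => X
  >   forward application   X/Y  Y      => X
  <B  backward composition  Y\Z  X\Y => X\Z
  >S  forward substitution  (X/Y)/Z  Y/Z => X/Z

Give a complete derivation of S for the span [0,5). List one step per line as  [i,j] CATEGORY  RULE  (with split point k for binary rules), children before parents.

[0,1] PP/NP  lex  "read"
[1,2] PP\N  lex  "from"
[2,3] (NP\(PP\N))/PP  lex  "plan"
[3,4] PP  lex  "found"
[2,4] NP\(PP\N)  >  k=3
[1,4] NP  <  k=2
[0,4] PP  >  k=1
[4,5] S\PP  lex  "idea"
[0,5] S  <  k=4

[0,5] S   <
  [0,4] PP   >
    [0,1] "read" : PP/NP
    [1,4] NP   <
      [1,2] "from" : PP\N
      [2,4] NP\(PP\N)   >
        [2,3] "plan" : (NP\(PP\N))/PP
        [3,4] "found" : PP
  [4,5] "idea" : S\PP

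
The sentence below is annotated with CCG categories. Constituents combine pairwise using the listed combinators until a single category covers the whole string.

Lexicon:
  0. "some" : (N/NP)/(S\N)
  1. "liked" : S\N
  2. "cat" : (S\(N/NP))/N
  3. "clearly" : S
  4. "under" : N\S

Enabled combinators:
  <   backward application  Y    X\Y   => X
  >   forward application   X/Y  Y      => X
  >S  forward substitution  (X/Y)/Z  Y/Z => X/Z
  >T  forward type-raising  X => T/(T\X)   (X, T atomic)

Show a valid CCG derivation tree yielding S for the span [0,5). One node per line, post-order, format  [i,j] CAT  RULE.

[0,5] S   <
  [0,2] N/NP   >
    [0,1] "some" : (N/NP)/(S\N)
    [1,2] "liked" : S\N
  [2,5] S\(N/NP)   >
    [2,3] "cat" : (S\(N/NP))/N
    [3,5] N   <
      [3,4] "clearly" : S
      [4,5] "under" : N\S

[0,1] (N/NP)/(S\N)  lex  "some"
[1,2] S\N  lex  "liked"
[0,2] N/NP  >  k=1
[2,3] (S\(N/NP))/N  lex  "cat"
[3,4] S  lex  "clearly"
[4,5] N\S  lex  "under"
[3,5] N  <  k=4
[2,5] S\(N/NP)  >  k=3
[0,5] S  <  k=2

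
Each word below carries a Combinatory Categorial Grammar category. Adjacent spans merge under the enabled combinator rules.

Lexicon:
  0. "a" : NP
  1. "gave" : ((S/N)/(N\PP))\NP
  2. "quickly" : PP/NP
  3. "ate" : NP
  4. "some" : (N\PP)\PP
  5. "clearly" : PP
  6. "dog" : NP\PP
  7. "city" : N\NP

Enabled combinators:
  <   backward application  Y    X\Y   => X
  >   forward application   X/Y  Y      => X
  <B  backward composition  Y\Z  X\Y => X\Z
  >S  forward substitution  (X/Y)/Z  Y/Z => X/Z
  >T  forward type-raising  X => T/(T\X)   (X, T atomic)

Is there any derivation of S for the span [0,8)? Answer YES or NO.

[0,8] S   >
  [0,5] S/N   >
    [0,2] (S/N)/(N\PP)   <
      [0,1] "a" : NP
      [1,2] "gave" : ((S/N)/(N\PP))\NP
    [2,5] N\PP   <
      [2,4] PP   >
        [2,3] "quickly" : PP/NP
        [3,4] "ate" : NP
      [4,5] "some" : (N\PP)\PP
  [5,8] N   >
    [5,6] N/(N\PP)   >T
      [5,6] "clearly" : PP
    [6,8] N\PP   <B
      [6,7] "dog" : NP\PP
      [7,8] "city" : N\NP

YES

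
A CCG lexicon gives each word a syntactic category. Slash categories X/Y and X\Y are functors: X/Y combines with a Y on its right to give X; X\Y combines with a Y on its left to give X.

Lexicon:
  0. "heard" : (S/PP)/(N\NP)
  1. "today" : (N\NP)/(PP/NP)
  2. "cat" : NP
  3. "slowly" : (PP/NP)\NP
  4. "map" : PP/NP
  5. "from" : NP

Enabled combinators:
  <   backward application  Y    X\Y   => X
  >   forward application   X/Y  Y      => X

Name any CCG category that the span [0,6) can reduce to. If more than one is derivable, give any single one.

S

[0,6] S   >
  [0,4] S/PP   >
    [0,1] "heard" : (S/PP)/(N\NP)
    [1,4] N\NP   >
      [1,2] "today" : (N\NP)/(PP/NP)
      [2,4] PP/NP   <
        [2,3] "cat" : NP
        [3,4] "slowly" : (PP/NP)\NP
  [4,6] PP   >
    [4,5] "map" : PP/NP
    [5,6] "from" : NP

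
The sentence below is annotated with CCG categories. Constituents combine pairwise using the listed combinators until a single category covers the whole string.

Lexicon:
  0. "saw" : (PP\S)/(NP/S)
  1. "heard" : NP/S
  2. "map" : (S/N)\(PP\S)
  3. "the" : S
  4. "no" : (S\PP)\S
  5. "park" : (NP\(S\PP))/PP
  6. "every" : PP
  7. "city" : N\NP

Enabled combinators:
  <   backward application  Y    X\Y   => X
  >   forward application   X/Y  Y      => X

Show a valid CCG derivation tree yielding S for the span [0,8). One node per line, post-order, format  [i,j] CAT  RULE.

[0,8] S   >
  [0,3] S/N   <
    [0,2] PP\S   >
      [0,1] "saw" : (PP\S)/(NP/S)
      [1,2] "heard" : NP/S
    [2,3] "map" : (S/N)\(PP\S)
  [3,8] N   <
    [3,7] NP   <
      [3,5] S\PP   <
        [3,4] "the" : S
        [4,5] "no" : (S\PP)\S
      [5,7] NP\(S\PP)   >
        [5,6] "park" : (NP\(S\PP))/PP
        [6,7] "every" : PP
    [7,8] "city" : N\NP

[0,1] (PP\S)/(NP/S)  lex  "saw"
[1,2] NP/S  lex  "heard"
[0,2] PP\S  >  k=1
[2,3] (S/N)\(PP\S)  lex  "map"
[0,3] S/N  <  k=2
[3,4] S  lex  "the"
[4,5] (S\PP)\S  lex  "no"
[3,5] S\PP  <  k=4
[5,6] (NP\(S\PP))/PP  lex  "park"
[6,7] PP  lex  "every"
[5,7] NP\(S\PP)  >  k=6
[3,7] NP  <  k=5
[7,8] N\NP  lex  "city"
[3,8] N  <  k=7
[0,8] S  >  k=3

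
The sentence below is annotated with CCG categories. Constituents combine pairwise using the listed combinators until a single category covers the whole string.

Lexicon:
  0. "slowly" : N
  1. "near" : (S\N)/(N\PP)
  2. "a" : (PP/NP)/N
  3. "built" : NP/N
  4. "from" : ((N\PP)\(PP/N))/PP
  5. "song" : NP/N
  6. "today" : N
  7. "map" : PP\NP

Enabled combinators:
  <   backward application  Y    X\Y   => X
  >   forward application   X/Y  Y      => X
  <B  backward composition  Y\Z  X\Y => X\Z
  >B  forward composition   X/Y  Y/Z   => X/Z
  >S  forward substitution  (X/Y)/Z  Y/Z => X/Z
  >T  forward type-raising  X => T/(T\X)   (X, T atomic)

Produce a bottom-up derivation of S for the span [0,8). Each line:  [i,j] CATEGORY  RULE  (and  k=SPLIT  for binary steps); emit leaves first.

[0,1] N  lex  "slowly"
[0,1] S/(S\N)  >T
[1,2] (S\N)/(N\PP)  lex  "near"
[2,3] (PP/NP)/N  lex  "a"
[3,4] NP/N  lex  "built"
[2,4] PP/N  >S  k=3
[4,5] ((N\PP)\(PP/N))/PP  lex  "from"
[5,6] NP/N  lex  "song"
[6,7] N  lex  "today"
[5,7] NP  >  k=6
[7,8] PP\NP  lex  "map"
[5,8] PP  <  k=7
[4,8] (N\PP)\(PP/N)  >  k=5
[2,8] N\PP  <  k=4
[1,8] S\N  >  k=2
[0,8] S  >  k=1

[0,8] S   >
  [0,1] S/(S\N)   >T
    [0,1] "slowly" : N
  [1,8] S\N   >
    [1,2] "near" : (S\N)/(N\PP)
    [2,8] N\PP   <
      [2,4] PP/N   >S
        [2,3] "a" : (PP/NP)/N
        [3,4] "built" : NP/N
      [4,8] (N\PP)\(PP/N)   >
        [4,5] "from" : ((N\PP)\(PP/N))/PP
        [5,8] PP   <
          [5,7] NP   >
            [5,6] "song" : NP/N
            [6,7] "today" : N
          [7,8] "map" : PP\NP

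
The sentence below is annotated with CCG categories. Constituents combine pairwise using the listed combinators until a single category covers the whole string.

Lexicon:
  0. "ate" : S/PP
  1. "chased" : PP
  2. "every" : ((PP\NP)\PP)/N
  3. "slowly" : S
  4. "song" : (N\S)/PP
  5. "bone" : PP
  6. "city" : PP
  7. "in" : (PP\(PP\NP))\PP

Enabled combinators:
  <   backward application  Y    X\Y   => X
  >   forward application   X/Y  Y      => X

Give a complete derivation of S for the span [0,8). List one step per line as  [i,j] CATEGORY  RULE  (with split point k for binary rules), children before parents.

[0,8] S   >
  [0,1] "ate" : S/PP
  [1,8] PP   <
    [1,6] PP\NP   <
      [1,2] "chased" : PP
      [2,6] (PP\NP)\PP   >
        [2,3] "every" : ((PP\NP)\PP)/N
        [3,6] N   <
          [3,4] "slowly" : S
          [4,6] N\S   >
            [4,5] "song" : (N\S)/PP
            [5,6] "bone" : PP
    [6,8] PP\(PP\NP)   <
      [6,7] "city" : PP
      [7,8] "in" : (PP\(PP\NP))\PP

[0,1] S/PP  lex  "ate"
[1,2] PP  lex  "chased"
[2,3] ((PP\NP)\PP)/N  lex  "every"
[3,4] S  lex  "slowly"
[4,5] (N\S)/PP  lex  "song"
[5,6] PP  lex  "bone"
[4,6] N\S  >  k=5
[3,6] N  <  k=4
[2,6] (PP\NP)\PP  >  k=3
[1,6] PP\NP  <  k=2
[6,7] PP  lex  "city"
[7,8] (PP\(PP\NP))\PP  lex  "in"
[6,8] PP\(PP\NP)  <  k=7
[1,8] PP  <  k=6
[0,8] S  >  k=1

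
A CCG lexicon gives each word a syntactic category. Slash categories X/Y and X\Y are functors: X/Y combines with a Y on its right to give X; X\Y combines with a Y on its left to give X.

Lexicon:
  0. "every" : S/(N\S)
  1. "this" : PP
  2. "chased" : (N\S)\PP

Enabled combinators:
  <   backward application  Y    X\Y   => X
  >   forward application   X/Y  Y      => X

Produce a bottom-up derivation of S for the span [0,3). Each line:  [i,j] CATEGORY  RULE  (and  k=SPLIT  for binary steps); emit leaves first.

[0,1] S/(N\S)  lex  "every"
[1,2] PP  lex  "this"
[2,3] (N\S)\PP  lex  "chased"
[1,3] N\S  <  k=2
[0,3] S  >  k=1

[0,3] S   >
  [0,1] "every" : S/(N\S)
  [1,3] N\S   <
    [1,2] "this" : PP
    [2,3] "chased" : (N\S)\PP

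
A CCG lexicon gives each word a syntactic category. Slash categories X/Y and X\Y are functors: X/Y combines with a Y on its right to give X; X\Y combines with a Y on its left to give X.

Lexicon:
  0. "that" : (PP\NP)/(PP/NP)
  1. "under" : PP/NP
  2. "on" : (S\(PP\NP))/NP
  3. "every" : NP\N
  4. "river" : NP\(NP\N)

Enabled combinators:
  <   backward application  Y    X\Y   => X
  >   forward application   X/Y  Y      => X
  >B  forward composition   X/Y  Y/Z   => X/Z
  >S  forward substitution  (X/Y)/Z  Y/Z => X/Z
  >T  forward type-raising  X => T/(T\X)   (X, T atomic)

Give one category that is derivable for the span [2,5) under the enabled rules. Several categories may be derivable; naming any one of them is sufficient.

S\(PP\NP)

[0,5] S   <
  [0,2] PP\NP   >
    [0,1] "that" : (PP\NP)/(PP/NP)
    [1,2] "under" : PP/NP
  [2,5] S\(PP\NP)   >
    [2,3] "on" : (S\(PP\NP))/NP
    [3,5] NP   <
      [3,4] "every" : NP\N
      [4,5] "river" : NP\(NP\N)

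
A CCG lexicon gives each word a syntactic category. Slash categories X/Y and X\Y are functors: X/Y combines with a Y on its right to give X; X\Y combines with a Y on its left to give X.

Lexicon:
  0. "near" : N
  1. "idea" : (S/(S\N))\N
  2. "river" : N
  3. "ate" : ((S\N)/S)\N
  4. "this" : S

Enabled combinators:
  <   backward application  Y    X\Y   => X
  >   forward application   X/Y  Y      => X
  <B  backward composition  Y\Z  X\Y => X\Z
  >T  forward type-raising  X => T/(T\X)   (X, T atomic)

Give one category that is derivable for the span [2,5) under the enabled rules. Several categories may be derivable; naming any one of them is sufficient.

S\N

[0,5] S   >
  [0,2] S/(S\N)   <
    [0,1] "near" : N
    [1,2] "idea" : (S/(S\N))\N
  [2,5] S\N   >
    [2,4] (S\N)/S   <
      [2,3] "river" : N
      [3,4] "ate" : ((S\N)/S)\N
    [4,5] "this" : S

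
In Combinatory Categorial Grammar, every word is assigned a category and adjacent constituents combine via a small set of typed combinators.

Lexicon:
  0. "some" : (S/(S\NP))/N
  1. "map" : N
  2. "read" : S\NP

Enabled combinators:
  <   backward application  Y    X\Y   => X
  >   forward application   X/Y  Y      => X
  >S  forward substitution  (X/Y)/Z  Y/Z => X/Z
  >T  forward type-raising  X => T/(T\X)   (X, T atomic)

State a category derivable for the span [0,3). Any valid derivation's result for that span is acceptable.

S

[0,3] S   >
  [0,2] S/(S\NP)   >
    [0,1] "some" : (S/(S\NP))/N
    [1,2] "map" : N
  [2,3] "read" : S\NP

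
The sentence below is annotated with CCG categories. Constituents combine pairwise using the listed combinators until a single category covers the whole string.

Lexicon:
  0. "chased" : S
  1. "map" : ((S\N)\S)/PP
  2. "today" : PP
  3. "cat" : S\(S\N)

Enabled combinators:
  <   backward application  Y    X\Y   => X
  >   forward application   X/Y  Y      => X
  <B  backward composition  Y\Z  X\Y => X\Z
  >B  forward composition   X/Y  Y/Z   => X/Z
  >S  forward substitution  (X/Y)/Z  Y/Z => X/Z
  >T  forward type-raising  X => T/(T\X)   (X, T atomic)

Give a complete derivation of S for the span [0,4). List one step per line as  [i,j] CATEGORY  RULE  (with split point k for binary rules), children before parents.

[0,1] S  lex  "chased"
[1,2] ((S\N)\S)/PP  lex  "map"
[2,3] PP  lex  "today"
[1,3] (S\N)\S  >  k=2
[0,3] S\N  <  k=1
[3,4] S\(S\N)  lex  "cat"
[0,4] S  <  k=3

[0,4] S   <
  [0,3] S\N   <
    [0,1] "chased" : S
    [1,3] (S\N)\S   >
      [1,2] "map" : ((S\N)\S)/PP
      [2,3] "today" : PP
  [3,4] "cat" : S\(S\N)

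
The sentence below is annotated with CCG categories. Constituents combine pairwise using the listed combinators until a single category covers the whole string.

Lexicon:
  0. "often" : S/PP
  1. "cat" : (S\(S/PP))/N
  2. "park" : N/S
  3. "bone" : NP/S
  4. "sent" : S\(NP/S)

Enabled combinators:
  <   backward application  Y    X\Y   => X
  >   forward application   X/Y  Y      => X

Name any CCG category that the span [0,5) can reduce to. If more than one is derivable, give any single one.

[0,5] S   <
  [0,1] "often" : S/PP
  [1,5] S\(S/PP)   >
    [1,2] "cat" : (S\(S/PP))/N
    [2,5] N   >
      [2,3] "park" : N/S
      [3,5] S   <
        [3,4] "bone" : NP/S
        [4,5] "sent" : S\(NP/S)

S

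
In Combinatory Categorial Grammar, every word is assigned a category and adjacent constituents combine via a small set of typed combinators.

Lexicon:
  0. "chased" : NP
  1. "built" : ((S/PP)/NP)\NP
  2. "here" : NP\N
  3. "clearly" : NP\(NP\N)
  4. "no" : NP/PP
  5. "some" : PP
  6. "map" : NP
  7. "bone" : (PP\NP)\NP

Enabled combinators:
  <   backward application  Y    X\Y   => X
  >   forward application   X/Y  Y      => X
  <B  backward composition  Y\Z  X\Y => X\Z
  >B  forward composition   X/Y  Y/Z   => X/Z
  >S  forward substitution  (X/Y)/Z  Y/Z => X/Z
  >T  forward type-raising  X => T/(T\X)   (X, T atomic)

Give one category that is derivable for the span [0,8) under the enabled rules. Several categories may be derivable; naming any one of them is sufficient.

[0,8] S   >
  [0,4] S/PP   >
    [0,2] (S/PP)/NP   <
      [0,1] "chased" : NP
      [1,2] "built" : ((S/PP)/NP)\NP
    [2,4] NP   <
      [2,3] "here" : NP\N
      [3,4] "clearly" : NP\(NP\N)
  [4,8] PP   <
    [4,6] NP   >
      [4,5] "no" : NP/PP
      [5,6] "some" : PP
    [6,8] PP\NP   <
      [6,7] "map" : NP
      [7,8] "bone" : (PP\NP)\NP

S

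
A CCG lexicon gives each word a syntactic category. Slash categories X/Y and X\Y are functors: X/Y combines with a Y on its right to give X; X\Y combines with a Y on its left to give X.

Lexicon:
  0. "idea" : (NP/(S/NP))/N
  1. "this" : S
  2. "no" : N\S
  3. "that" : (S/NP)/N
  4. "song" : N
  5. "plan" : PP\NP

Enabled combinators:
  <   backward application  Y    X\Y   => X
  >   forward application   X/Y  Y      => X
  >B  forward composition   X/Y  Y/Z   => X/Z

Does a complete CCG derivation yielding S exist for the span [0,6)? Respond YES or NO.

NO

(NP/(S/NP))/N S N\S (S/NP)/N N PP\NP
CKY chart[0,6] = {PP}; S ∉ chart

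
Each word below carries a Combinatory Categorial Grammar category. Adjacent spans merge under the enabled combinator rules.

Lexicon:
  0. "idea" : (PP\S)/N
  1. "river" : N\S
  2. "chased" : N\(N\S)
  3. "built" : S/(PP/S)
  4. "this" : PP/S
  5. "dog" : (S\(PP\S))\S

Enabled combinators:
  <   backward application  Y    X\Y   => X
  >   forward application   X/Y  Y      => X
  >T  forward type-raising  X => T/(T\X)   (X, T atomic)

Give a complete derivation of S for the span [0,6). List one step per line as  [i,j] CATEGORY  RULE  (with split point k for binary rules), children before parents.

[0,1] (PP\S)/N  lex  "idea"
[1,2] N\S  lex  "river"
[2,3] N\(N\S)  lex  "chased"
[1,3] N  <  k=2
[0,3] PP\S  >  k=1
[3,4] S/(PP/S)  lex  "built"
[4,5] PP/S  lex  "this"
[3,5] S  >  k=4
[5,6] (S\(PP\S))\S  lex  "dog"
[3,6] S\(PP\S)  <  k=5
[0,6] S  <  k=3

[0,6] S   <
  [0,3] PP\S   >
    [0,1] "idea" : (PP\S)/N
    [1,3] N   <
      [1,2] "river" : N\S
      [2,3] "chased" : N\(N\S)
  [3,6] S\(PP\S)   <
    [3,5] S   >
      [3,4] "built" : S/(PP/S)
      [4,5] "this" : PP/S
    [5,6] "dog" : (S\(PP\S))\S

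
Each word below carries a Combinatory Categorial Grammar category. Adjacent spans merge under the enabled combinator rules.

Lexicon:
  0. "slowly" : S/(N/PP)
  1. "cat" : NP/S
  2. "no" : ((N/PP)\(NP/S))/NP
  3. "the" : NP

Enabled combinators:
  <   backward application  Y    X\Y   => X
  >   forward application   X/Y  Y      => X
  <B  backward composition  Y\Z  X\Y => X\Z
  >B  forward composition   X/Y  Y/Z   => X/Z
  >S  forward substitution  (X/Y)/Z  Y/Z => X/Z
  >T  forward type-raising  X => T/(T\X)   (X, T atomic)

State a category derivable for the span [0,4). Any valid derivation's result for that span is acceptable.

[0,4] S   >
  [0,1] "slowly" : S/(N/PP)
  [1,4] N/PP   <
    [1,2] "cat" : NP/S
    [2,4] (N/PP)\(NP/S)   >
      [2,3] "no" : ((N/PP)\(NP/S))/NP
      [3,4] "the" : NP

S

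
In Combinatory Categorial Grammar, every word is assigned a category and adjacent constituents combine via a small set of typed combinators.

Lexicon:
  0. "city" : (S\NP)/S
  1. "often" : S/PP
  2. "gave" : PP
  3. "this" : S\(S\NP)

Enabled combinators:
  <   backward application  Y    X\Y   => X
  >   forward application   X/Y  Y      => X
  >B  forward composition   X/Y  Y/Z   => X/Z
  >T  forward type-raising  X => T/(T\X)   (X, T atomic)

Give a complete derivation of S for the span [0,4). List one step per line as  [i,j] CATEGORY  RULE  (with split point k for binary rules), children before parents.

[0,1] (S\NP)/S  lex  "city"
[1,2] S/PP  lex  "often"
[2,3] PP  lex  "gave"
[1,3] S  >  k=2
[0,3] S\NP  >  k=1
[3,4] S\(S\NP)  lex  "this"
[0,4] S  <  k=3

[0,4] S   <
  [0,3] S\NP   >
    [0,1] "city" : (S\NP)/S
    [1,3] S   >
      [1,2] "often" : S/PP
      [2,3] "gave" : PP
  [3,4] "this" : S\(S\NP)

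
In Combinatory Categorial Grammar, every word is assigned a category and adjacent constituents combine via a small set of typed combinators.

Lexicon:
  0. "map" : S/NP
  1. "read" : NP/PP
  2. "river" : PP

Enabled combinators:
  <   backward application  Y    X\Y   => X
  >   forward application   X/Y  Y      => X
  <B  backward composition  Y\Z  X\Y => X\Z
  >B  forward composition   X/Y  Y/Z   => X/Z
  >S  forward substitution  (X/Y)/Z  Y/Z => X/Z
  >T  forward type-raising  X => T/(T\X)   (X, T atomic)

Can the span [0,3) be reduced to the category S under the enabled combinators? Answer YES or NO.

[0,3] S   >
  [0,1] "map" : S/NP
  [1,3] NP   >
    [1,2] "read" : NP/PP
    [2,3] "river" : PP

YES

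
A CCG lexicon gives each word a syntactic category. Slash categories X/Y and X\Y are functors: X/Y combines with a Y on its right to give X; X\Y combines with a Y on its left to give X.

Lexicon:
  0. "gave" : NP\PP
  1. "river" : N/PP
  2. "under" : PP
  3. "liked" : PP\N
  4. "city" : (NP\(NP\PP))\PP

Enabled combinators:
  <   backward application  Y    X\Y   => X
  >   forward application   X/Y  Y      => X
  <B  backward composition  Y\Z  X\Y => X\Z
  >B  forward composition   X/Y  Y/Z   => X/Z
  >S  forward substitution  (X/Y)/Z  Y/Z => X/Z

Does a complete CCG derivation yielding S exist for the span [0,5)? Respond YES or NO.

NP\PP N/PP PP PP\N (NP\(NP\PP))\PP
CKY chart[0,5] = {NP}; S ∉ chart

NO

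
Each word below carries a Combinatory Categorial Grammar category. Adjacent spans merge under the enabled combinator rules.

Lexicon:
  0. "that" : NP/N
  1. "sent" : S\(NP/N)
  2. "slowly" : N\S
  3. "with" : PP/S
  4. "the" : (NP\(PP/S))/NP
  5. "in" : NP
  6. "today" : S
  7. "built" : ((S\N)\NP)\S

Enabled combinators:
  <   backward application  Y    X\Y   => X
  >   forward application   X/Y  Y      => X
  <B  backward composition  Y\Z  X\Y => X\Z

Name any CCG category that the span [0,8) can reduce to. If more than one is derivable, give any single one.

[0,8] S   <
  [0,3] N   <
    [0,2] S   <
      [0,1] "that" : NP/N
      [1,2] "sent" : S\(NP/N)
    [2,3] "slowly" : N\S
  [3,8] S\N   <
    [3,6] NP   <
      [3,4] "with" : PP/S
      [4,6] NP\(PP/S)   >
        [4,5] "the" : (NP\(PP/S))/NP
        [5,6] "in" : NP
    [6,8] (S\N)\NP   <
      [6,7] "today" : S
      [7,8] "built" : ((S\N)\NP)\S

S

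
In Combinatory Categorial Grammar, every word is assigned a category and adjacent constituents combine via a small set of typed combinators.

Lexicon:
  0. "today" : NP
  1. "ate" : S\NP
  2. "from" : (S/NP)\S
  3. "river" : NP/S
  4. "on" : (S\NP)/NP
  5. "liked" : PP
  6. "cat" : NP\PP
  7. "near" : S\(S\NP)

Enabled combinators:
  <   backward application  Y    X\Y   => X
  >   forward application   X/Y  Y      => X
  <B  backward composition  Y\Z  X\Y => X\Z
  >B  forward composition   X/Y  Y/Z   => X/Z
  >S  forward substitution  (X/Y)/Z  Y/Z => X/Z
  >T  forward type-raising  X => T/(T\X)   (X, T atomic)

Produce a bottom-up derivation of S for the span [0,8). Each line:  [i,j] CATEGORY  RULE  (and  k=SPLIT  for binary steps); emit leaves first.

[0,8] S   >
  [0,3] S/NP   <
    [0,2] S   >
      [0,1] S/(S\NP)   >T
        [0,1] "today" : NP
      [1,2] "ate" : S\NP
    [2,3] "from" : (S/NP)\S
  [3,8] NP   >
    [3,4] "river" : NP/S
    [4,8] S   <
      [4,7] S\NP   >
        [4,5] "on" : (S\NP)/NP
        [5,7] NP   >
          [5,6] NP/(NP\PP)   >T
            [5,6] "liked" : PP
          [6,7] "cat" : NP\PP
      [7,8] "near" : S\(S\NP)

[0,1] NP  lex  "today"
[0,1] S/(S\NP)  >T
[1,2] S\NP  lex  "ate"
[0,2] S  >  k=1
[2,3] (S/NP)\S  lex  "from"
[0,3] S/NP  <  k=2
[3,4] NP/S  lex  "river"
[4,5] (S\NP)/NP  lex  "on"
[5,6] PP  lex  "liked"
[5,6] NP/(NP\PP)  >T
[6,7] NP\PP  lex  "cat"
[5,7] NP  >  k=6
[4,7] S\NP  >  k=5
[7,8] S\(S\NP)  lex  "near"
[4,8] S  <  k=7
[3,8] NP  >  k=4
[0,8] S  >  k=3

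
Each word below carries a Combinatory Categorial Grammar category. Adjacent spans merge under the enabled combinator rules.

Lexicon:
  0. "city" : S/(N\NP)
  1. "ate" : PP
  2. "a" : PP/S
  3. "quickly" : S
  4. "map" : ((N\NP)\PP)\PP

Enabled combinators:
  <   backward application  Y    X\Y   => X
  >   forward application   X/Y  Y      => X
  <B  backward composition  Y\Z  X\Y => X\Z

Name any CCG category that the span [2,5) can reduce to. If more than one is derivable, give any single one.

[0,5] S   >
  [0,1] "city" : S/(N\NP)
  [1,5] N\NP   <
    [1,2] "ate" : PP
    [2,5] (N\NP)\PP   <
      [2,4] PP   >
        [2,3] "a" : PP/S
        [3,4] "quickly" : S
      [4,5] "map" : ((N\NP)\PP)\PP

(N\NP)\PP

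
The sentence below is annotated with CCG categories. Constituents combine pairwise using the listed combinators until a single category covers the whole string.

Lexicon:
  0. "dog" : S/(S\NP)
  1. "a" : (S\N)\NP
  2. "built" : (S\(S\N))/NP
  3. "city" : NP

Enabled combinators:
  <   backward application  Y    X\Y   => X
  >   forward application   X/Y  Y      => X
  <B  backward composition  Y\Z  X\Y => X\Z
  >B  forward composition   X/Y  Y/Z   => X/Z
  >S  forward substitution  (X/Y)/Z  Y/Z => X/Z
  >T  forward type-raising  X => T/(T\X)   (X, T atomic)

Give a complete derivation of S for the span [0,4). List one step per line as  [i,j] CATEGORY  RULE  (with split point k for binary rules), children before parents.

[0,4] S   >
  [0,1] "dog" : S/(S\NP)
  [1,4] S\NP   <B
    [1,2] "a" : (S\N)\NP
    [2,4] S\(S\N)   >
      [2,3] "built" : (S\(S\N))/NP
      [3,4] "city" : NP

[0,1] S/(S\NP)  lex  "dog"
[1,2] (S\N)\NP  lex  "a"
[2,3] (S\(S\N))/NP  lex  "built"
[3,4] NP  lex  "city"
[2,4] S\(S\N)  >  k=3
[1,4] S\NP  <B  k=2
[0,4] S  >  k=1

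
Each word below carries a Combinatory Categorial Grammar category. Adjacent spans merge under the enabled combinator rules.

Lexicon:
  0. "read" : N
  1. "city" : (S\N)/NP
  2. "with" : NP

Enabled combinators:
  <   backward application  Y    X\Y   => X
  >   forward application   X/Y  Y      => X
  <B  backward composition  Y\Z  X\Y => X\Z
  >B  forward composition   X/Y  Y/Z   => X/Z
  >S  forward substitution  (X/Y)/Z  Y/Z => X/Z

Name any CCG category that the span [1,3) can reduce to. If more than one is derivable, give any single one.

S\N

[0,3] S   <
  [0,1] "read" : N
  [1,3] S\N   >
    [1,2] "city" : (S\N)/NP
    [2,3] "with" : NP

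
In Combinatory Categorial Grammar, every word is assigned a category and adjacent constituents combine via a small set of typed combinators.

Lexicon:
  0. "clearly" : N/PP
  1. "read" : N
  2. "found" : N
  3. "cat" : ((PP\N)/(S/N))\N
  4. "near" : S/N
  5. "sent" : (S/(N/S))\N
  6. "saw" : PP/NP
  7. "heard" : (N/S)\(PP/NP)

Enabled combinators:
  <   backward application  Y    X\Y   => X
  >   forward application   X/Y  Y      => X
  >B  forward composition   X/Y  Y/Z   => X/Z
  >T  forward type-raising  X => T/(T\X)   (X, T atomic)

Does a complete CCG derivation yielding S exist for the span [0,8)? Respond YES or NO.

YES

[0,8] S   >
  [0,6] S/(N/S)   <
    [0,5] N   >
      [0,1] "clearly" : N/PP
      [1,5] PP   >
        [1,2] PP/(PP\N)   >T
          [1,2] "read" : N
        [2,5] PP\N   >
          [2,4] (PP\N)/(S/N)   <
            [2,3] "found" : N
            [3,4] "cat" : ((PP\N)/(S/N))\N
          [4,5] "near" : S/N
    [5,6] "sent" : (S/(N/S))\N
  [6,8] N/S   <
    [6,7] "saw" : PP/NP
    [7,8] "heard" : (N/S)\(PP/NP)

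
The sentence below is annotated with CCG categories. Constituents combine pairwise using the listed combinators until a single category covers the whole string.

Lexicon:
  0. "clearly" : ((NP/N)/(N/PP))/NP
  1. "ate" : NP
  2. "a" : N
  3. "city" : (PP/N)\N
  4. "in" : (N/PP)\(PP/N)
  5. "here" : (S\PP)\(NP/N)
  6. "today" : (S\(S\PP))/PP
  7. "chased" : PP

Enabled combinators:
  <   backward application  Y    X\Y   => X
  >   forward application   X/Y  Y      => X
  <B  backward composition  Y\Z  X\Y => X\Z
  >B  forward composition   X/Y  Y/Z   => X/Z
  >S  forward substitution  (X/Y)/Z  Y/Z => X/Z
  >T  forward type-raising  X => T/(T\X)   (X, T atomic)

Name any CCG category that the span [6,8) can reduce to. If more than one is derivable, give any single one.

[0,8] S   <
  [0,6] S\PP   <
    [0,5] NP/N   >
      [0,2] (NP/N)/(N/PP)   >
        [0,1] "clearly" : ((NP/N)/(N/PP))/NP
        [1,2] "ate" : NP
      [2,5] N/PP   <
        [2,4] PP/N   <
          [2,3] "a" : N
          [3,4] "city" : (PP/N)\N
        [4,5] "in" : (N/PP)\(PP/N)
    [5,6] "here" : (S\PP)\(NP/N)
  [6,8] S\(S\PP)   >
    [6,7] "today" : (S\(S\PP))/PP
    [7,8] "chased" : PP

S\(S\PP)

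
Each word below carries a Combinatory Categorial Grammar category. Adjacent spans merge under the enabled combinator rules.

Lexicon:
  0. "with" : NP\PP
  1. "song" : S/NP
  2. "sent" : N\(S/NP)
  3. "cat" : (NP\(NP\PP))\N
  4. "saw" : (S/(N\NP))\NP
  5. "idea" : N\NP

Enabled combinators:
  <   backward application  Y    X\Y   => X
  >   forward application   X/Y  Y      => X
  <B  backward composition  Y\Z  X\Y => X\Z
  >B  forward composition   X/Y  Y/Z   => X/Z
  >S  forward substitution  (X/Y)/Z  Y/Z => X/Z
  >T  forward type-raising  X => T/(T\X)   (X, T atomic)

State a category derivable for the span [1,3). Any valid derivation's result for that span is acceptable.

N

[0,6] S   >
  [0,5] S/(N\NP)   <
    [0,4] NP   <
      [0,1] "with" : NP\PP
      [1,4] NP\(NP\PP)   <
        [1,3] N   <
          [1,2] "song" : S/NP
          [2,3] "sent" : N\(S/NP)
        [3,4] "cat" : (NP\(NP\PP))\N
    [4,5] "saw" : (S/(N\NP))\NP
  [5,6] "idea" : N\NP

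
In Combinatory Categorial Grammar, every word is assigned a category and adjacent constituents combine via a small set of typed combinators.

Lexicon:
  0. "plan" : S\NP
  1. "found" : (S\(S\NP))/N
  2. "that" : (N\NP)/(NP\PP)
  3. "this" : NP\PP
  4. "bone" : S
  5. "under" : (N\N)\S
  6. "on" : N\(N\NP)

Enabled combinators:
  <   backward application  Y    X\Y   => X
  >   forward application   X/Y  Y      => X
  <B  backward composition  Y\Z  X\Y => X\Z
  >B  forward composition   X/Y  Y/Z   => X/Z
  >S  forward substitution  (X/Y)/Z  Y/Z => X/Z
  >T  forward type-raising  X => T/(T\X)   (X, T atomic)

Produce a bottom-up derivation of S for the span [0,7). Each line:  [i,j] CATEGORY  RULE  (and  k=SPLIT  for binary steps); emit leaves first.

[0,7] S   <
  [0,1] "plan" : S\NP
  [1,7] S\(S\NP)   >
    [1,2] "found" : (S\(S\NP))/N
    [2,7] N   <
      [2,6] N\NP   <B
        [2,4] N\NP   >
          [2,3] "that" : (N\NP)/(NP\PP)
          [3,4] "this" : NP\PP
        [4,6] N\N   <
          [4,5] "bone" : S
          [5,6] "under" : (N\N)\S
      [6,7] "on" : N\(N\NP)

[0,1] S\NP  lex  "plan"
[1,2] (S\(S\NP))/N  lex  "found"
[2,3] (N\NP)/(NP\PP)  lex  "that"
[3,4] NP\PP  lex  "this"
[2,4] N\NP  >  k=3
[4,5] S  lex  "bone"
[5,6] (N\N)\S  lex  "under"
[4,6] N\N  <  k=5
[2,6] N\NP  <B  k=4
[6,7] N\(N\NP)  lex  "on"
[2,7] N  <  k=6
[1,7] S\(S\NP)  >  k=2
[0,7] S  <  k=1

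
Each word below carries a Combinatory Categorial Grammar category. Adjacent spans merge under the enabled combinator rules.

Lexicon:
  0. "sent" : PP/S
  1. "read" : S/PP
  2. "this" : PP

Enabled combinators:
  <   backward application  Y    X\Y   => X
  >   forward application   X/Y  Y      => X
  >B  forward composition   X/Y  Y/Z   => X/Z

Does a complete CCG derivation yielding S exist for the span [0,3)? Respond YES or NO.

PP/S S/PP PP
CKY chart[0,3] = {PP}; S ∉ chart

NO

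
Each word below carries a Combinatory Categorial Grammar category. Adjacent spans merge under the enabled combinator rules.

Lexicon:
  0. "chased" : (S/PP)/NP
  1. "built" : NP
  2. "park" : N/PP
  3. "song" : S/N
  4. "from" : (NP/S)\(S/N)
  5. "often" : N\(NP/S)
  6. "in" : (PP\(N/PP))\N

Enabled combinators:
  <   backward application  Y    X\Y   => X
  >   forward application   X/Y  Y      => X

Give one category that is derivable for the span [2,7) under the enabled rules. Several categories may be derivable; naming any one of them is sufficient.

PP

[0,7] S   >
  [0,2] S/PP   >
    [0,1] "chased" : (S/PP)/NP
    [1,2] "built" : NP
  [2,7] PP   <
    [2,3] "park" : N/PP
    [3,7] PP\(N/PP)   <
      [3,6] N   <
        [3,5] NP/S   <
          [3,4] "song" : S/N
          [4,5] "from" : (NP/S)\(S/N)
        [5,6] "often" : N\(NP/S)
      [6,7] "in" : (PP\(N/PP))\N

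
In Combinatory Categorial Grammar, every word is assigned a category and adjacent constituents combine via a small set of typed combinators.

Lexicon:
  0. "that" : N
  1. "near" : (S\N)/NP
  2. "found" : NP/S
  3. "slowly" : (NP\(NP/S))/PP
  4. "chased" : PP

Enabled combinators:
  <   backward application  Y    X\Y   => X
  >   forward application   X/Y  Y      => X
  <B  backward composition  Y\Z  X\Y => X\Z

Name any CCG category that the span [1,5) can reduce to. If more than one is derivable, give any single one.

S\N

[0,5] S   <
  [0,1] "that" : N
  [1,5] S\N   >
    [1,2] "near" : (S\N)/NP
    [2,5] NP   <
      [2,3] "found" : NP/S
      [3,5] NP\(NP/S)   >
        [3,4] "slowly" : (NP\(NP/S))/PP
        [4,5] "chased" : PP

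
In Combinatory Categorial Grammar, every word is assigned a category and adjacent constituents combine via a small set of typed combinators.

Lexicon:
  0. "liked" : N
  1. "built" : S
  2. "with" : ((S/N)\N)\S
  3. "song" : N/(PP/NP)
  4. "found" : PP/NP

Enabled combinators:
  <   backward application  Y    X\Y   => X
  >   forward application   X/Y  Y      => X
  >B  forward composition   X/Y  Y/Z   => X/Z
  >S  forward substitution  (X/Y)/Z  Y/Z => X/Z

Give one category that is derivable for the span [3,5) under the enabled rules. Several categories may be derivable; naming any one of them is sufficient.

[0,5] S   >
  [0,3] S/N   <
    [0,1] "liked" : N
    [1,3] (S/N)\N   <
      [1,2] "built" : S
      [2,3] "with" : ((S/N)\N)\S
  [3,5] N   >
    [3,4] "song" : N/(PP/NP)
    [4,5] "found" : PP/NP

N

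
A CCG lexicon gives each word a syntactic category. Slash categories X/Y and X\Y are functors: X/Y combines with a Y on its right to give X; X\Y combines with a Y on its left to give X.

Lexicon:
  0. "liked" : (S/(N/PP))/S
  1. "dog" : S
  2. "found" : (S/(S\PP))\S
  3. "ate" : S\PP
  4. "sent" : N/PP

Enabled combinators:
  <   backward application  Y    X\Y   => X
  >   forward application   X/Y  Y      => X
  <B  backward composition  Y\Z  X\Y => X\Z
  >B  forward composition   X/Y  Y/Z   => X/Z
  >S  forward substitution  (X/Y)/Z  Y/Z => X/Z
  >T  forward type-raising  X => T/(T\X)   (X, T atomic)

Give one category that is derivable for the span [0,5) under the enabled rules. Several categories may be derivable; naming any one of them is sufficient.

[0,5] S   >
  [0,4] S/(N/PP)   >
    [0,1] "liked" : (S/(N/PP))/S
    [1,4] S   >
      [1,3] S/(S\PP)   <
        [1,2] "dog" : S
        [2,3] "found" : (S/(S\PP))\S
      [3,4] "ate" : S\PP
  [4,5] "sent" : N/PP

S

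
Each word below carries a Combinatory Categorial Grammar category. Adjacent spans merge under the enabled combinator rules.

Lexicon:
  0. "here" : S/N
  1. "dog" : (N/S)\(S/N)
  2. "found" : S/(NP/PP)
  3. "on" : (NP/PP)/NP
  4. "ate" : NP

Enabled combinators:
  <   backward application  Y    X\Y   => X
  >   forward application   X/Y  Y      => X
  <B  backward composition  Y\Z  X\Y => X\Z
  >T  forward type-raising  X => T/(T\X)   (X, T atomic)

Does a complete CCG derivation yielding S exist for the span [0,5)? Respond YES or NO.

NO

S/N (N/S)\(S/N) S/(NP/PP) (NP/PP)/NP NP
CKY chart[0,5] = {N, N/(N\N), NP/(NP\N), PP/(PP\N), S/(S\N)}; S ∉ chart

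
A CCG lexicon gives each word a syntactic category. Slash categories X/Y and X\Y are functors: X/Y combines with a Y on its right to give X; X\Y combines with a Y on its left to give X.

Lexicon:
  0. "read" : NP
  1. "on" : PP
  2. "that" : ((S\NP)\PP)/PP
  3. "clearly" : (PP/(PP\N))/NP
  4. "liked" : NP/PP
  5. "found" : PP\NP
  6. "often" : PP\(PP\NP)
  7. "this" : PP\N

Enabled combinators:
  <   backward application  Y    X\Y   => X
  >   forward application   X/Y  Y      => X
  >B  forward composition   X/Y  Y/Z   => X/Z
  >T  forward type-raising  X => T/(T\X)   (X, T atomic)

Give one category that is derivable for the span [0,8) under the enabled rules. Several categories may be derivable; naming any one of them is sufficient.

[0,8] S   >
  [0,1] S/(S\NP)   >T
    [0,1] "read" : NP
  [1,8] S\NP   <
    [1,2] "on" : PP
    [2,8] (S\NP)\PP   >
      [2,3] "that" : ((S\NP)\PP)/PP
      [3,8] PP   >
        [3,7] PP/(PP\N)   >
          [3,4] "clearly" : (PP/(PP\N))/NP
          [4,7] NP   >
            [4,5] "liked" : NP/PP
            [5,7] PP   <
              [5,6] "found" : PP\NP
              [6,7] "often" : PP\(PP\NP)
        [7,8] "this" : PP\N

S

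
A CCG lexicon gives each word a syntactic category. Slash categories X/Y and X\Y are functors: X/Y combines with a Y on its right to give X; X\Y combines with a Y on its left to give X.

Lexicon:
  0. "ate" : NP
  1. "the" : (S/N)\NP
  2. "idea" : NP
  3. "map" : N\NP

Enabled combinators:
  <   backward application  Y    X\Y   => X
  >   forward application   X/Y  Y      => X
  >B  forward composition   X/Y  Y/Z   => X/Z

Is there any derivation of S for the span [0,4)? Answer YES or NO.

[0,4] S   >
  [0,2] S/N   <
    [0,1] "ate" : NP
    [1,2] "the" : (S/N)\NP
  [2,4] N   <
    [2,3] "idea" : NP
    [3,4] "map" : N\NP

YES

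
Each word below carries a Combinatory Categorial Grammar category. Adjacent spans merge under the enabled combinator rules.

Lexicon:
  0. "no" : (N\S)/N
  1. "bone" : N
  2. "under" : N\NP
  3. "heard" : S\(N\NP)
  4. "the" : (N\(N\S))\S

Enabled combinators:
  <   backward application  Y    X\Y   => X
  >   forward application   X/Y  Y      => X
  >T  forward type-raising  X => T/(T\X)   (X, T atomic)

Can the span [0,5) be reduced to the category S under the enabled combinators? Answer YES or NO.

NO

(N\S)/N N N\NP S\(N\NP) (N\(N\S))\S
CKY chart[0,5] = {N, N/(N\N), NP/(NP\N), PP/(PP\N), S/(S\N)}; S ∉ chart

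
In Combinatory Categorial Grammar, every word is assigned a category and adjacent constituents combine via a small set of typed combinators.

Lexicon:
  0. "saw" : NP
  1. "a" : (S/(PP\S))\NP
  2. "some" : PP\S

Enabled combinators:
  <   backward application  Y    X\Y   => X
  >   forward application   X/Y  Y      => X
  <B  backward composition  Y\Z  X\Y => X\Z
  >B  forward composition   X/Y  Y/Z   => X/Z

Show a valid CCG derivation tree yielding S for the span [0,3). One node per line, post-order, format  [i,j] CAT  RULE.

[0,1] NP  lex  "saw"
[1,2] (S/(PP\S))\NP  lex  "a"
[0,2] S/(PP\S)  <  k=1
[2,3] PP\S  lex  "some"
[0,3] S  >  k=2

[0,3] S   >
  [0,2] S/(PP\S)   <
    [0,1] "saw" : NP
    [1,2] "a" : (S/(PP\S))\NP
  [2,3] "some" : PP\S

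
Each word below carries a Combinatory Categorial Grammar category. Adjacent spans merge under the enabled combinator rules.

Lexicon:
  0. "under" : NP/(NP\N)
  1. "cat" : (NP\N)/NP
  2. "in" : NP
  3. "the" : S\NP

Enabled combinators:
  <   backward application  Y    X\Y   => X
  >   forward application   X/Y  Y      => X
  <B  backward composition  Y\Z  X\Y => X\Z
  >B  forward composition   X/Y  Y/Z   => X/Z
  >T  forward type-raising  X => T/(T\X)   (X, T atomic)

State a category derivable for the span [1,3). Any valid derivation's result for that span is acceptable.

NP\N

[0,4] S   <
  [0,3] NP   >
    [0,1] "under" : NP/(NP\N)
    [1,3] NP\N   >
      [1,2] "cat" : (NP\N)/NP
      [2,3] "in" : NP
  [3,4] "the" : S\NP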